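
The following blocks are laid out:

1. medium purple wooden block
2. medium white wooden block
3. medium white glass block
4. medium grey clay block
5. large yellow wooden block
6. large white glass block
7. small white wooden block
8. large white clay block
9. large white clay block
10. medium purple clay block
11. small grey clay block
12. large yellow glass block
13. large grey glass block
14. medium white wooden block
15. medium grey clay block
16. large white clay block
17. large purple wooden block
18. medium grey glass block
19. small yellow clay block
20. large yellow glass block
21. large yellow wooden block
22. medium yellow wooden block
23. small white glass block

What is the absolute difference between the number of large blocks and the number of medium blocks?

1

large blocks: 10. medium blocks: 9.
|10 − 9| = 10 − 9 = 1.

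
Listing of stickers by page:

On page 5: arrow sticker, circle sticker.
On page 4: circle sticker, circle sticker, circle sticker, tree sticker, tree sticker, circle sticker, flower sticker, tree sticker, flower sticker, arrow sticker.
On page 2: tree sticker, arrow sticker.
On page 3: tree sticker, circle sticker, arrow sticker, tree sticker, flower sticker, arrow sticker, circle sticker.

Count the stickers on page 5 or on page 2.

4

on page 2: 2; on page 5: 2; together 2 + 2 = 4.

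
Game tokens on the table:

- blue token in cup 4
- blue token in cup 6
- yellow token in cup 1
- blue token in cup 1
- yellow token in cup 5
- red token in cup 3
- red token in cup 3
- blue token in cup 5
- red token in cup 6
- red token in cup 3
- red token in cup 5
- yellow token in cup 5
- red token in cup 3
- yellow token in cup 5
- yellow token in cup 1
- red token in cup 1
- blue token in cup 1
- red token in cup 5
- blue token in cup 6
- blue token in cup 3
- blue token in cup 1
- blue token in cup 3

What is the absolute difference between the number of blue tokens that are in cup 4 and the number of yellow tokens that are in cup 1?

1

blue tokens in cup 4: 1. yellow tokens in cup 1: 2.
|1 − 2| = 2 − 1 = 1.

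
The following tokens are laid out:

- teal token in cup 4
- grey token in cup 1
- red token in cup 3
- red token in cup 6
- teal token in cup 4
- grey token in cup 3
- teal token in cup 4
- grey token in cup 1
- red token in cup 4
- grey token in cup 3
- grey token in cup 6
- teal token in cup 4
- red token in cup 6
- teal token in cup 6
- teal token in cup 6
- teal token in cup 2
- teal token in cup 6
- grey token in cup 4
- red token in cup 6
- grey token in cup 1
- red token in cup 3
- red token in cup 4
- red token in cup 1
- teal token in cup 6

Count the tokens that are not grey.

Total tokens: 24; with the excluded value: 7; remaining 24 − 7 = 17.

17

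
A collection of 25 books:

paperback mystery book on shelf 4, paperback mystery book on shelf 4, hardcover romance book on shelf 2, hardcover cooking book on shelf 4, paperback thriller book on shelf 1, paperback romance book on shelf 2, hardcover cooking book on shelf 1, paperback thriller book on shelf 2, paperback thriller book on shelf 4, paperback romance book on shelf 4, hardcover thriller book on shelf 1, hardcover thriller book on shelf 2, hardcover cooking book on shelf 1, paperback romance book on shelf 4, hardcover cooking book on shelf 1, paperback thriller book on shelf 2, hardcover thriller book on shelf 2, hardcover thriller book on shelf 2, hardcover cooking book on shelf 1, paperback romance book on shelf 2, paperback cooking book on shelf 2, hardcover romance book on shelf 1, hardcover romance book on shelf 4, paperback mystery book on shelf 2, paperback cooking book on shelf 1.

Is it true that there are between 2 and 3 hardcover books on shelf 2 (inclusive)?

False

There are 4 hardcover books on shelf 2.
The claim requires 2 ≤ 4 ≤ 3, which does not hold.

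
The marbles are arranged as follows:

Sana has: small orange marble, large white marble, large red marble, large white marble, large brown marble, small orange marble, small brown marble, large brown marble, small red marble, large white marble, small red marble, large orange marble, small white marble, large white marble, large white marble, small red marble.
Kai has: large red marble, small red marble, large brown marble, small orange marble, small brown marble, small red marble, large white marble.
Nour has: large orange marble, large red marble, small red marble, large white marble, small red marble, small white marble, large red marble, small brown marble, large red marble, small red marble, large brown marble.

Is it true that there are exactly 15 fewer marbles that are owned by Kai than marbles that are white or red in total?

True

marbles owned by Kai: 7.
marbles that are white or red: 22.
The claim requires 22 − 7 (= 15) to equal 15, which holds.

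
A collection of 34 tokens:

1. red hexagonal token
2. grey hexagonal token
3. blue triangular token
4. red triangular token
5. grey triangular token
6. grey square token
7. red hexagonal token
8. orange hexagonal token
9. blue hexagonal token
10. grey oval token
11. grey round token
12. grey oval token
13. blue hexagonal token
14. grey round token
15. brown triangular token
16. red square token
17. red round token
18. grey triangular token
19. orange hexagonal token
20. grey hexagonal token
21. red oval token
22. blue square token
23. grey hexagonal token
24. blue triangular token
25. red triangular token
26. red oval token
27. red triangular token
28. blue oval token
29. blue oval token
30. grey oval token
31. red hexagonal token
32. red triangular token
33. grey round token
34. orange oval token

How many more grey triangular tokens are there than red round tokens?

grey triangular tokens: 2.
red round tokens: 1.
2 − 1 = 1.

1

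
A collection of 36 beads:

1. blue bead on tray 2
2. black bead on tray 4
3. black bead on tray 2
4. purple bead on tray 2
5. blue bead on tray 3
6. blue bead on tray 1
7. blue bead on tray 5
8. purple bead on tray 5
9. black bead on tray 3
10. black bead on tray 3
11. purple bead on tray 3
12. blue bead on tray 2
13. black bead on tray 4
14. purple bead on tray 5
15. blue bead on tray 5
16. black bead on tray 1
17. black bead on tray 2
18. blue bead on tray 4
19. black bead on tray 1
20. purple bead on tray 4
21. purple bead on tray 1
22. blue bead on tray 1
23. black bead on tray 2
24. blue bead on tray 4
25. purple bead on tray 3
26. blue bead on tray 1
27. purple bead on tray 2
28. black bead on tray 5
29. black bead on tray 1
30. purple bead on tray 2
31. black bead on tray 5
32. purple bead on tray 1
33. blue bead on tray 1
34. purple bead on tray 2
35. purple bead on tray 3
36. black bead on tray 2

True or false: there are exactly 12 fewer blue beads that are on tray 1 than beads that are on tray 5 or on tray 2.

blue beads on tray 1: 4.
beads on tray 5 or on tray 2: 16.
The claim requires 16 − 4 (= 12) to equal 12, which holds.

True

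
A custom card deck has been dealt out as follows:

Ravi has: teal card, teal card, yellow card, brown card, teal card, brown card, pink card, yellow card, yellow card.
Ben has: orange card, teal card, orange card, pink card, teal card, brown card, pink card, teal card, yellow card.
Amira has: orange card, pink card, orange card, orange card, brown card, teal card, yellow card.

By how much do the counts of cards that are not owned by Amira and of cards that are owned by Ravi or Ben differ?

cards that are not owned by Amira: 18. cards owned by Ravi or Ben: 18.
|18 − 18| = 18 − 18 = 0.

0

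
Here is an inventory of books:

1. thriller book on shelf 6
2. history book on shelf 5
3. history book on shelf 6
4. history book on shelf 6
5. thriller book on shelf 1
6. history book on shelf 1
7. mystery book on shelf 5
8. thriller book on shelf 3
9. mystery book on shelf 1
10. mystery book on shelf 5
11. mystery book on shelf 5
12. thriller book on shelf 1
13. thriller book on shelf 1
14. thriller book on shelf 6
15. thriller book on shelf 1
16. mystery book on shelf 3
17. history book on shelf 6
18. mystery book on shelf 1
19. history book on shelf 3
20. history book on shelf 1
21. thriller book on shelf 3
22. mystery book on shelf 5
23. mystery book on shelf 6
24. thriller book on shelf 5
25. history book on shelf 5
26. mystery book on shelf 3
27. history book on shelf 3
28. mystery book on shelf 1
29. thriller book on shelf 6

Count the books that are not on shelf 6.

Total books: 29; with the excluded value: 7; remaining 29 − 7 = 22.

22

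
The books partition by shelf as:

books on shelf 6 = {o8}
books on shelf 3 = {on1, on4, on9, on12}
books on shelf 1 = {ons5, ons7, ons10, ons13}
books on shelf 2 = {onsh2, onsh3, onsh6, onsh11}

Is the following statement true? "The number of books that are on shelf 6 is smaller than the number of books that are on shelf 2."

True

There is 1 book on shelf 6.
There are 4 books on shelf 2.
The claim requires 1 < 4, which holds.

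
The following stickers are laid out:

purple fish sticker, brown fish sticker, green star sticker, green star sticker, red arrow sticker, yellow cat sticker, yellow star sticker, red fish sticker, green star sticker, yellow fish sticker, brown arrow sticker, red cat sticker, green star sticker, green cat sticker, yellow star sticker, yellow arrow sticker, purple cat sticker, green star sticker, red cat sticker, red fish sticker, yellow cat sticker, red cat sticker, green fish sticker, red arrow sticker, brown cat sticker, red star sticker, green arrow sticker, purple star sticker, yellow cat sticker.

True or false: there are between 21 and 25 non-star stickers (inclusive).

|non-star stickers| = 20.
The claim requires 21 ≤ 20 ≤ 25, which does not hold.

False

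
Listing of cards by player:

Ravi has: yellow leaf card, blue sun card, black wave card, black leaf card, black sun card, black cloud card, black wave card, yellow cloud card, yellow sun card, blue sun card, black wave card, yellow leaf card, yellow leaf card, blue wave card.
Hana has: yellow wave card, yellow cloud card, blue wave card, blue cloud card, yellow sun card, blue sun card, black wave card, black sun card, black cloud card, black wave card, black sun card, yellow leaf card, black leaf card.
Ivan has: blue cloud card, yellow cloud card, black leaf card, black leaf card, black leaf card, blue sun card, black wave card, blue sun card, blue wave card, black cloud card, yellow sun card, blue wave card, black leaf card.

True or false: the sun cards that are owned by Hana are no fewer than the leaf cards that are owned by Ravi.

True

Count of sun cards owned by Hana: 4.
Count of leaf cards owned by Ravi: 4.
The claim requires 4 ≥ 4, which holds.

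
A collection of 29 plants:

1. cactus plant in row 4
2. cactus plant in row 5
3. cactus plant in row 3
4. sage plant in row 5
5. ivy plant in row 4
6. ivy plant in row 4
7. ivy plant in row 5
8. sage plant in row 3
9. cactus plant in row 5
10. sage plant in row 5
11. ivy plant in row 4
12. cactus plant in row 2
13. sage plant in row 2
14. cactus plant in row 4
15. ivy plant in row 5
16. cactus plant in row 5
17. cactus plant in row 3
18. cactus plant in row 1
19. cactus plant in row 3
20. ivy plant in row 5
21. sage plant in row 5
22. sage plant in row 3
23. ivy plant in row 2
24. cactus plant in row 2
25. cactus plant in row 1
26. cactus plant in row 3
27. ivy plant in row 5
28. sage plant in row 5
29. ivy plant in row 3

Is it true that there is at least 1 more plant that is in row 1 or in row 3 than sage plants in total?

plants in row 1 or in row 3: 9.
sage plants: 7.
The claim requires 9 − 7 = 2 ≥ 1, which holds.

True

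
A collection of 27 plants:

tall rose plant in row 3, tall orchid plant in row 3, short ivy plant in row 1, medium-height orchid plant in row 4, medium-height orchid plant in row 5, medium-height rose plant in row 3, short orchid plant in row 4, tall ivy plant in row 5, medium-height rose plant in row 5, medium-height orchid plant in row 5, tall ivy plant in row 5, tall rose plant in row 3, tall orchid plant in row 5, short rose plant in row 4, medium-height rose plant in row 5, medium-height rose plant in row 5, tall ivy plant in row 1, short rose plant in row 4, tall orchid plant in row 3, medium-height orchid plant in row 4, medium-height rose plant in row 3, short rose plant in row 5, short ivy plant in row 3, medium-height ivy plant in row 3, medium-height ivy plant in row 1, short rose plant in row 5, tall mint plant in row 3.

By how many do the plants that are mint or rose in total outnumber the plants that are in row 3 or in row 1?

plants that are mint or rose: 12.
plants in row 3 or in row 1: 12.
12 − 12 = 0.

0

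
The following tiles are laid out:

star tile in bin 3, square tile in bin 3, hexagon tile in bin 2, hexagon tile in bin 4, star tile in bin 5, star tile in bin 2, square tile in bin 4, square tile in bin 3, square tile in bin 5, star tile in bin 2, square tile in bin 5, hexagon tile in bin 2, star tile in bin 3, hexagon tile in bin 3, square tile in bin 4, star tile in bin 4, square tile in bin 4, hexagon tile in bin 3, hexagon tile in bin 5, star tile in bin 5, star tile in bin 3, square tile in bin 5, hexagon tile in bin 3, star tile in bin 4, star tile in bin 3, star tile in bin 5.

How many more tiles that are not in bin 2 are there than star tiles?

11

tiles that are not in bin 2: 22.
star tiles: 11.
22 − 11 = 11.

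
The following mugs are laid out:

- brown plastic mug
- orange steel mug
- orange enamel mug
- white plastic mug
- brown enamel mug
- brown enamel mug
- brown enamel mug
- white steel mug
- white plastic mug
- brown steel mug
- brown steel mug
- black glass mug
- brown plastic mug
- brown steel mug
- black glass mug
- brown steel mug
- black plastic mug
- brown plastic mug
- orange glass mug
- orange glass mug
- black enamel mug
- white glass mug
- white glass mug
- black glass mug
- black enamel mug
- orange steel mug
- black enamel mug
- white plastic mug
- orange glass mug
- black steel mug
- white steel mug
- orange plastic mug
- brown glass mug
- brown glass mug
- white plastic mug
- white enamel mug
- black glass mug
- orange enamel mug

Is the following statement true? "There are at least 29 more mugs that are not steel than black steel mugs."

False

There are 29 mugs that are not steel.
There is 1 black steel mug.
The claim requires 29 − 1 = 28 ≥ 29, which does not hold.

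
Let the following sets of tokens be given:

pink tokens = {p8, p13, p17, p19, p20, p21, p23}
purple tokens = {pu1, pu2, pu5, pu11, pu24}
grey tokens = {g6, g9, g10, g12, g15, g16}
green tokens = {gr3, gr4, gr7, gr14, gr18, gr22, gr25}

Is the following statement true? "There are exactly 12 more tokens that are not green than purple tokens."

tokens that are not green: 18.
purple tokens: 5.
The claim requires 18 − 5 (= 13) to equal 12, which does not hold.

False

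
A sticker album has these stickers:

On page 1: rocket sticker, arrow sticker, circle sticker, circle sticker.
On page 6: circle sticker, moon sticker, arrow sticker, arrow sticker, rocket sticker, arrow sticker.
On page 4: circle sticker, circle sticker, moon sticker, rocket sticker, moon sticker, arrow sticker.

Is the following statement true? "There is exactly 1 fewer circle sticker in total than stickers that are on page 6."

True

|circle stickers| = 5.
|stickers on page 6| = 6.
The claim requires 6 − 5 (= 1) to equal 1, which holds.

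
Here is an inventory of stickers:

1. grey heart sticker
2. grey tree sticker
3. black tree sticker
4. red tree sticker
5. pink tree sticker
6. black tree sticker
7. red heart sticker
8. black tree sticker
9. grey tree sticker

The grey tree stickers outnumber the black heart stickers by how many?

2

grey tree stickers: 2.
black heart stickers: 0.
2 − 0 = 2.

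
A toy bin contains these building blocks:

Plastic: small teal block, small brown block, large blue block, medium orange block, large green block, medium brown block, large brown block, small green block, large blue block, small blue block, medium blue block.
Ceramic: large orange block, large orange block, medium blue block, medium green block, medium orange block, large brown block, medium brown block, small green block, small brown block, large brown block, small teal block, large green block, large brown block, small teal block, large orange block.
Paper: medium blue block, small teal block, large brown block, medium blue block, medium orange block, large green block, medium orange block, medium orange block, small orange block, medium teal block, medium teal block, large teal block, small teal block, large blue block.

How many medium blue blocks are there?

4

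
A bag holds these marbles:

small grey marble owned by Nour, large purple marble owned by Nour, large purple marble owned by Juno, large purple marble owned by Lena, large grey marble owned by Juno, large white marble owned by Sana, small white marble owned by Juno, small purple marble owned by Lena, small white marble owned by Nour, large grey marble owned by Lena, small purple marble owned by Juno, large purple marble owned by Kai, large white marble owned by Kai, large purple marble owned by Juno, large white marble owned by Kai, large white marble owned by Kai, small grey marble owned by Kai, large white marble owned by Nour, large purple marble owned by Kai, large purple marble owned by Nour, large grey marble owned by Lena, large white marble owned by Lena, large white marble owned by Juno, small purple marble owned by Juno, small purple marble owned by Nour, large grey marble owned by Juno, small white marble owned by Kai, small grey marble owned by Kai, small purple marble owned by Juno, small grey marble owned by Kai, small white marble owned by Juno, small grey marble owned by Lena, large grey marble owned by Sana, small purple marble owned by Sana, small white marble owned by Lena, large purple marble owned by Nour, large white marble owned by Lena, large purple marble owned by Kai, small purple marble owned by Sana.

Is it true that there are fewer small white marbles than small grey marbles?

False

|small white marbles| = 5.
|small grey marbles| = 5.
The claim requires 5 < 5, which does not hold.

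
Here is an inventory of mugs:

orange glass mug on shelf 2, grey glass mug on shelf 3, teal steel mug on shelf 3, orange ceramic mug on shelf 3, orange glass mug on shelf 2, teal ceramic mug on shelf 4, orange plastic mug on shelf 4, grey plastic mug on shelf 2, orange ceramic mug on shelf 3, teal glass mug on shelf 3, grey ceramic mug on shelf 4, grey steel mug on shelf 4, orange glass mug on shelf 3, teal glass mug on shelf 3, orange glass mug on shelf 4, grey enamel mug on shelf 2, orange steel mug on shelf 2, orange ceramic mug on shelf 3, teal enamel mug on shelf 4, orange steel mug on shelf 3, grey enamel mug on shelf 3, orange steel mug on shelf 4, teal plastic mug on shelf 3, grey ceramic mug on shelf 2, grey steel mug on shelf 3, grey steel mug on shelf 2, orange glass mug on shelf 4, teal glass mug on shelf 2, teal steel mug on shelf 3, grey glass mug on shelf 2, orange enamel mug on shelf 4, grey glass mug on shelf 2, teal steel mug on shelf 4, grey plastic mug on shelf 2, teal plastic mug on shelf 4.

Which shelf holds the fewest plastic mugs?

shelf 3

Counts by shelf (restricted to plastic mugs): shelf 2→2, shelf 4→2, shelf 3→1.
The minimum is 1, held uniquely by shelf 3.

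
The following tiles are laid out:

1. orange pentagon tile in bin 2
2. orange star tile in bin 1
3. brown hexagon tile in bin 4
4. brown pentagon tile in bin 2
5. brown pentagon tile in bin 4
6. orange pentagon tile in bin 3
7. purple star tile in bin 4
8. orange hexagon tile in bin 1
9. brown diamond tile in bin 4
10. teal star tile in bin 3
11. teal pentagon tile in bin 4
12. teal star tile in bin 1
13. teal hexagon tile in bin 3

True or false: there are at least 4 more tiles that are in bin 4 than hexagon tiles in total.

There are 5 tiles in bin 4.
There are 3 hexagon tiles.
The claim requires 5 − 3 = 2 ≥ 4, which does not hold.

False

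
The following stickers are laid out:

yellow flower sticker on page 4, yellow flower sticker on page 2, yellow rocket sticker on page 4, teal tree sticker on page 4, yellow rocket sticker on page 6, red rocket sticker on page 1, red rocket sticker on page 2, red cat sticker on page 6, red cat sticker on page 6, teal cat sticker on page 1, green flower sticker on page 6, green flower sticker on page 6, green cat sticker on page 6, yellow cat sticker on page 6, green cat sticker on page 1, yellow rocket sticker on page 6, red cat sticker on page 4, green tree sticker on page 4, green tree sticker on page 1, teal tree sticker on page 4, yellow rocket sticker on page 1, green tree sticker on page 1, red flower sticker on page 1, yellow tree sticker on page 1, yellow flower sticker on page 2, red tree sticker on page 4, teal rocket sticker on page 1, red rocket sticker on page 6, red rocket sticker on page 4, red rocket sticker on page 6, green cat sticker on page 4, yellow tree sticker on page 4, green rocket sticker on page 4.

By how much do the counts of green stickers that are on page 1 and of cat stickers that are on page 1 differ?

green stickers on page 1: 3. cat stickers on page 1: 2.
|3 − 2| = 3 − 2 = 1.

1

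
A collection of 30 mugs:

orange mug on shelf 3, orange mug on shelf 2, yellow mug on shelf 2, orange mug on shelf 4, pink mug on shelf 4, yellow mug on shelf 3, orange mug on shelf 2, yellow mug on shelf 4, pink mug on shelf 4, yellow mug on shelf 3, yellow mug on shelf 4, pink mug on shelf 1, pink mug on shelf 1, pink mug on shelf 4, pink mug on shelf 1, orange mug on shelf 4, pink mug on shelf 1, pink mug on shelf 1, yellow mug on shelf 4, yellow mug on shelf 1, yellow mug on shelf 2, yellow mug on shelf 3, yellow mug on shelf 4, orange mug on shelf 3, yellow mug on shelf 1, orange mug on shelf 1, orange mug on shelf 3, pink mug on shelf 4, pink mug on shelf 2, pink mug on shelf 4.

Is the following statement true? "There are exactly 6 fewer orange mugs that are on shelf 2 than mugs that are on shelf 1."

|orange mugs on shelf 2| = 2.
|mugs on shelf 1| = 8.
The claim requires 8 − 2 (= 6) to equal 6, which holds.

True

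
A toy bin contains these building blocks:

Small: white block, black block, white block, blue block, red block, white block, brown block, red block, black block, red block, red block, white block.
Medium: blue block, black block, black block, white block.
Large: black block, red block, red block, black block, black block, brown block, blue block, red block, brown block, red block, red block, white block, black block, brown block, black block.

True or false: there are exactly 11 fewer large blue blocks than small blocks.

True

large blue blocks: 1.
small blocks: 12.
The claim requires 12 − 1 (= 11) to equal 11, which holds.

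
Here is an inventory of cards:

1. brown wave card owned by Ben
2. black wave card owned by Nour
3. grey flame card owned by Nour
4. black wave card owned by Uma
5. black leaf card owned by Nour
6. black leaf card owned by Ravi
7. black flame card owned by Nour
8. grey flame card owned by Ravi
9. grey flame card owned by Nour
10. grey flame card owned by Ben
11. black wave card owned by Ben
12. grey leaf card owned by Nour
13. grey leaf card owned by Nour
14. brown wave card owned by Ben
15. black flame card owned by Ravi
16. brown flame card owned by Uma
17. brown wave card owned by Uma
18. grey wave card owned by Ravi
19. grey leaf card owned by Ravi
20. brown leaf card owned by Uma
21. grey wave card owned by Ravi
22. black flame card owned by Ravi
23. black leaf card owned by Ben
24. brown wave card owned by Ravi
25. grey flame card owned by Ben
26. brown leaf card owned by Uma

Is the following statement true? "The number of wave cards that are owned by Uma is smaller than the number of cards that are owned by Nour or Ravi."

|wave cards owned by Uma| = 2.
|cards owned by Nour or Ravi| = 15.
The claim requires 2 < 15, which holds.

True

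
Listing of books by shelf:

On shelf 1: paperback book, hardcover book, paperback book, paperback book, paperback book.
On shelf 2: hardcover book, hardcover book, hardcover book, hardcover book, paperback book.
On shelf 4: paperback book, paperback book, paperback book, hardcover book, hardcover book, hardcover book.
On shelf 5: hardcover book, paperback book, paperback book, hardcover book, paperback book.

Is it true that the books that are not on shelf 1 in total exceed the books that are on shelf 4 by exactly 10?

True

There are 16 books that are not on shelf 1.
There are 6 books on shelf 4.
The claim requires 16 − 6 (= 10) to equal 10, which holds.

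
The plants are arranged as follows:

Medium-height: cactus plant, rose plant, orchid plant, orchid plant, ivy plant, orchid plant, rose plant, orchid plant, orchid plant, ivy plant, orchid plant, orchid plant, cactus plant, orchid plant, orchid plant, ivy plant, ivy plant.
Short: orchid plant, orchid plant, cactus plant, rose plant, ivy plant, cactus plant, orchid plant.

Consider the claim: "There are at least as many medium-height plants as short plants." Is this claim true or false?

True

|medium-height plants| = 17.
|short plants| = 7.
The claim requires 17 ≥ 7, which holds.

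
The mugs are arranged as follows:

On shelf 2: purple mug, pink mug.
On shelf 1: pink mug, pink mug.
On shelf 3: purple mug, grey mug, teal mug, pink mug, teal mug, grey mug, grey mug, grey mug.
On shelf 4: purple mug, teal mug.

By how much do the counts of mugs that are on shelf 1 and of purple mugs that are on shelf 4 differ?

1

mugs on shelf 1: 2. purple mugs on shelf 4: 1.
|2 − 1| = 2 − 1 = 1.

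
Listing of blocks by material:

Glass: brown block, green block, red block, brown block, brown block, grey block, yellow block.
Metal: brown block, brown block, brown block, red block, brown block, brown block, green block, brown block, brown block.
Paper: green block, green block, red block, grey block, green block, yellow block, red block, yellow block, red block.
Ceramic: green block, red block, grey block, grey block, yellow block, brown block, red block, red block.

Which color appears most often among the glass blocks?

Counts by color (restricted to glass blocks): brown 3, green 1, red 1, yellow 1, grey 1.
The maximum is 3, held uniquely by brown.

brown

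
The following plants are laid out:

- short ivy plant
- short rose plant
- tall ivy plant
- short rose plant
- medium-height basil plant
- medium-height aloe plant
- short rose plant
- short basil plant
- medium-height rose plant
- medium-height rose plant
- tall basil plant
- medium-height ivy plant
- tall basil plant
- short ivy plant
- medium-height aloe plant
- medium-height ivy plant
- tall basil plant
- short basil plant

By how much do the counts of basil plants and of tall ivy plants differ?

basil plants: 6. tall ivy plants: 1.
|6 − 1| = 6 − 1 = 5.

5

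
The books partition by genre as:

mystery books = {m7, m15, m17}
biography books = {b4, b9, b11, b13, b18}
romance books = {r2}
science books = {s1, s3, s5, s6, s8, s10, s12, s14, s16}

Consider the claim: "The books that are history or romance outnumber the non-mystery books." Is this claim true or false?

False

|books that are history or romance| = 1.
|non-mystery books| = 15.
The claim requires 1 > 15, which does not hold.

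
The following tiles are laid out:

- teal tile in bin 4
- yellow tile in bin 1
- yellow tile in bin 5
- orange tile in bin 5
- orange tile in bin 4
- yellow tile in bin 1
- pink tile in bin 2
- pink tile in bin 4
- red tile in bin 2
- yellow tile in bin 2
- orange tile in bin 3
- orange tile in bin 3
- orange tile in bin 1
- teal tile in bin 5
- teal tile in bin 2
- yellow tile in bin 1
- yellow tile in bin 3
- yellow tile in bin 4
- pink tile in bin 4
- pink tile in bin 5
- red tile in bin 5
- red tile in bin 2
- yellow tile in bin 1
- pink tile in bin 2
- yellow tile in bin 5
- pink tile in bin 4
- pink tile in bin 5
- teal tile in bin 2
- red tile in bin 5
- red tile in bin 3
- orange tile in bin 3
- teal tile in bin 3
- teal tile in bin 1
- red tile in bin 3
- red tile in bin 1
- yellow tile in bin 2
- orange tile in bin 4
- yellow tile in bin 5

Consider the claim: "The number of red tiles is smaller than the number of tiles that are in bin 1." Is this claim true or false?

|red tiles| = 7.
|tiles in bin 1| = 7.
The claim requires 7 < 7, which does not hold.

False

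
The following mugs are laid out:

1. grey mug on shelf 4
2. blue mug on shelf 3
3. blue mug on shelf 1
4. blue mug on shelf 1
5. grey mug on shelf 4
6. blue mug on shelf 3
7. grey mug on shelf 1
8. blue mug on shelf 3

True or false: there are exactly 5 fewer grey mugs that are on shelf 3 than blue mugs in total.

True

|grey mugs on shelf 3| = 0.
|blue mugs| = 5.
The claim requires 5 − 0 (= 5) to equal 5, which holds.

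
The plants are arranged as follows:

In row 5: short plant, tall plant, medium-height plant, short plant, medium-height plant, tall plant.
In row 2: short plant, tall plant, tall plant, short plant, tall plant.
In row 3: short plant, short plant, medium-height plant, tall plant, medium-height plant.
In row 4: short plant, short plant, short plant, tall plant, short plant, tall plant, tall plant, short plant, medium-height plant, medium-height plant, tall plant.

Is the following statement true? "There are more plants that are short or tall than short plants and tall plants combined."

False

plants that are short or tall: 21.
short plants: 11; tall plants: 10; combined: 11 + 10 = 21.
The claim requires 21 > 21, which does not hold.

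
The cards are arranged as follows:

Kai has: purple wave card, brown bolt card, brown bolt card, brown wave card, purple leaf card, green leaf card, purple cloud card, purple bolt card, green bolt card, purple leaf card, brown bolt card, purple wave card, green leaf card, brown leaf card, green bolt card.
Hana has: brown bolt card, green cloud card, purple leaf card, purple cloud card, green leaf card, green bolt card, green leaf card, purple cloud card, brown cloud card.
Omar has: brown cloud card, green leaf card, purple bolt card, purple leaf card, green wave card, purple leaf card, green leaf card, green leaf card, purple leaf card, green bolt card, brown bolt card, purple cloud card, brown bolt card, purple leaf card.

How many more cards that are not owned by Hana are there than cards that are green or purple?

cards that are not owned by Hana: 29.
cards that are green or purple: 28.
29 − 28 = 1.

1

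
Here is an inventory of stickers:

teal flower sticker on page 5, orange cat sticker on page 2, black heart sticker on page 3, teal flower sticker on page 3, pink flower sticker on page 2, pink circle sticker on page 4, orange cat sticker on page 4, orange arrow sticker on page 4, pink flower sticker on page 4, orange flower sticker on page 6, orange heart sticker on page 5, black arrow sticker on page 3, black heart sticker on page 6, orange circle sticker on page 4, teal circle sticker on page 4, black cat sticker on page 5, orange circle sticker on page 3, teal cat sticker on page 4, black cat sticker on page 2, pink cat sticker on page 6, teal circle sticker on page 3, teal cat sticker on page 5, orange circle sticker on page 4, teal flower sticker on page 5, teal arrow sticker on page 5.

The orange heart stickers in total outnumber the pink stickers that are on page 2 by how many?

orange heart stickers: 1.
pink stickers on page 2: 1.
1 − 1 = 0.

0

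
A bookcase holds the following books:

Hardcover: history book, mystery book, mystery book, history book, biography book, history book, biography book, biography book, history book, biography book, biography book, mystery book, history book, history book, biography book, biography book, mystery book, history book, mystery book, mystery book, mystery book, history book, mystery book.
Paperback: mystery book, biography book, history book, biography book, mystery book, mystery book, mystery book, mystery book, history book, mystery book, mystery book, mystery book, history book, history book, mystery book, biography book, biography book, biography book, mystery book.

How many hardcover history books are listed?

8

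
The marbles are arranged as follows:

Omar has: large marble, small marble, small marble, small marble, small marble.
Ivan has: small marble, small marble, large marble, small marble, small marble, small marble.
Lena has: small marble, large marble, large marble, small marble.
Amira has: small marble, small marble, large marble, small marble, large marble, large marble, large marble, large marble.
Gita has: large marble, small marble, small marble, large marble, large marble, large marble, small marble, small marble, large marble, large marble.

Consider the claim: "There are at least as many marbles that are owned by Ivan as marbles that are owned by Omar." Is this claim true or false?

Count of marbles owned by Ivan: 6.
Count of marbles owned by Omar: 5.
The claim requires 6 ≥ 5, which holds.

True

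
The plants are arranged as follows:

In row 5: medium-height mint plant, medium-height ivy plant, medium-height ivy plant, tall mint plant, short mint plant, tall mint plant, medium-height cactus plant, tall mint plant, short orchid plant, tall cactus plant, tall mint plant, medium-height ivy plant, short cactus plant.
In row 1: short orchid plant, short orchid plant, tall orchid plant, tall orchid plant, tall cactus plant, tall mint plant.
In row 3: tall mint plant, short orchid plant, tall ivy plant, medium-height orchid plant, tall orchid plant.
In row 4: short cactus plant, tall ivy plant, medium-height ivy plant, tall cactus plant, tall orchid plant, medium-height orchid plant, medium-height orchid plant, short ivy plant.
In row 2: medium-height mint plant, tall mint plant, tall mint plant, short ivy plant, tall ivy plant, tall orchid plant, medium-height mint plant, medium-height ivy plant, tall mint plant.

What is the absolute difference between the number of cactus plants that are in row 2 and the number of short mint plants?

cactus plants in row 2: 0. short mint plants: 1.
|0 − 1| = 1 − 0 = 1.

1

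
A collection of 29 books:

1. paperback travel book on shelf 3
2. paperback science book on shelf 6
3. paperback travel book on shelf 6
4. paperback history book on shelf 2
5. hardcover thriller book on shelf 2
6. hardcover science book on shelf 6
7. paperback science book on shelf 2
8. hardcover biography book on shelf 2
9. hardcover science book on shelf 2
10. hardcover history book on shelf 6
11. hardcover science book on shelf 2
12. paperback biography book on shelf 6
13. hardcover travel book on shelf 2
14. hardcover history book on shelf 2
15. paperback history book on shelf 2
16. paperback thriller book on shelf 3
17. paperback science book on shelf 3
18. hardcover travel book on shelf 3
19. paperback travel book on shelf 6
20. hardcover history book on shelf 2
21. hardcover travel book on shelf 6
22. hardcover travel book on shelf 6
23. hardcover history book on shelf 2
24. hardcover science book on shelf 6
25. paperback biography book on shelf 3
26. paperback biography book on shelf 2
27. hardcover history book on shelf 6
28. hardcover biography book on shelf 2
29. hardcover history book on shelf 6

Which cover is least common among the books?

Counts by cover: hardcover 17, paperback 12.
The minimum is 12, held uniquely by paperback.

paperback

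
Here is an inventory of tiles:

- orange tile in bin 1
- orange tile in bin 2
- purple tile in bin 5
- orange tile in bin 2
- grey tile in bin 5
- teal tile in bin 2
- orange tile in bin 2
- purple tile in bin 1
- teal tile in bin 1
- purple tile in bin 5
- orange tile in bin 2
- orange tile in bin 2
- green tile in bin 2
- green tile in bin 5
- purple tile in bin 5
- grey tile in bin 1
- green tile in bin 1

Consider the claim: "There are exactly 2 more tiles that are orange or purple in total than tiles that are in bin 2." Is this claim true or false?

False

|tiles that are orange or purple| = 10.
|tiles in bin 2| = 7.
The claim requires 10 − 7 (= 3) to equal 2, which does not hold.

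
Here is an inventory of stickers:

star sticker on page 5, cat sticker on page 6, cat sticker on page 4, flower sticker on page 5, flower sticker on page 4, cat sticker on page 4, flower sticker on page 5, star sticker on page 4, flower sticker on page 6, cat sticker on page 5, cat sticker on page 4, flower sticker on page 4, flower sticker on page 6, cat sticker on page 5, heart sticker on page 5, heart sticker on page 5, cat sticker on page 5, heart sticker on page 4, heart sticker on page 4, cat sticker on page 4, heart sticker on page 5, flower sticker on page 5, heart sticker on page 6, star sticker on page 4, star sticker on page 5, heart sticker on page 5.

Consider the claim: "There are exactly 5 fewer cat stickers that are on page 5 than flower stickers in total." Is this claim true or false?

False

|cat stickers on page 5| = 3.
|flower stickers| = 7.
The claim requires 7 − 3 (= 4) to equal 5, which does not hold.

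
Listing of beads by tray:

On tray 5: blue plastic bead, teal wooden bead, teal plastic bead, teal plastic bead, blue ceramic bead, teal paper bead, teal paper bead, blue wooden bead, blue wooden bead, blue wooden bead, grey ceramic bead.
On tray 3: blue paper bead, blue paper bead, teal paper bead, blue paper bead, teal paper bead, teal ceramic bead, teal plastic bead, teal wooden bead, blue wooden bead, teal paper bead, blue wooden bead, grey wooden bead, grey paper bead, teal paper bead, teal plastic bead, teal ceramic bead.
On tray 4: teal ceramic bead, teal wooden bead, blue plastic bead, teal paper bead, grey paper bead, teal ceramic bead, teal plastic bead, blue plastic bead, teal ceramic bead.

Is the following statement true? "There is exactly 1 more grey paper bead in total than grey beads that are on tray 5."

|grey paper beads| = 2.
|grey beads on tray 5| = 1.
The claim requires 2 − 1 (= 1) to equal 1, which holds.

True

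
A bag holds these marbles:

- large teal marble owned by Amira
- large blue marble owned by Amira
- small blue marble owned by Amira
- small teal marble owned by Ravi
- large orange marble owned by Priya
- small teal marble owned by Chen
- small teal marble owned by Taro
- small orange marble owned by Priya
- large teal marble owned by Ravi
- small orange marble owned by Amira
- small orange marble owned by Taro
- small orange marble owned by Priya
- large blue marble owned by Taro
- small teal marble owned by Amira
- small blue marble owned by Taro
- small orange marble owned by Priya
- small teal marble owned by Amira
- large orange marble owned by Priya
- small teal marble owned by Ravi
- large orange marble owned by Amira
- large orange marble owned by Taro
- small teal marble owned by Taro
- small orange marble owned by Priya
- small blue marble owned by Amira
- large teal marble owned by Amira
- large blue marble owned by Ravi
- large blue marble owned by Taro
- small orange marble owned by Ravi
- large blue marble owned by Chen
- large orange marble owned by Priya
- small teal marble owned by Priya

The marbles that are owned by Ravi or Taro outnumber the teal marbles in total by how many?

1

marbles owned by Ravi or Taro: 12.
teal marbles: 11.
12 − 11 = 1.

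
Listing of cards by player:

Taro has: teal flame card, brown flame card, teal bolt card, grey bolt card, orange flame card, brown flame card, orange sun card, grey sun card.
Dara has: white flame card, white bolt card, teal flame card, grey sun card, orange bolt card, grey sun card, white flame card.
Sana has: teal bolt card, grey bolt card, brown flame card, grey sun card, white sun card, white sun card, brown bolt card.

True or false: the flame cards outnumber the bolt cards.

True

flame cards: 8.
bolt cards: 7.
The claim requires 8 > 7, which holds.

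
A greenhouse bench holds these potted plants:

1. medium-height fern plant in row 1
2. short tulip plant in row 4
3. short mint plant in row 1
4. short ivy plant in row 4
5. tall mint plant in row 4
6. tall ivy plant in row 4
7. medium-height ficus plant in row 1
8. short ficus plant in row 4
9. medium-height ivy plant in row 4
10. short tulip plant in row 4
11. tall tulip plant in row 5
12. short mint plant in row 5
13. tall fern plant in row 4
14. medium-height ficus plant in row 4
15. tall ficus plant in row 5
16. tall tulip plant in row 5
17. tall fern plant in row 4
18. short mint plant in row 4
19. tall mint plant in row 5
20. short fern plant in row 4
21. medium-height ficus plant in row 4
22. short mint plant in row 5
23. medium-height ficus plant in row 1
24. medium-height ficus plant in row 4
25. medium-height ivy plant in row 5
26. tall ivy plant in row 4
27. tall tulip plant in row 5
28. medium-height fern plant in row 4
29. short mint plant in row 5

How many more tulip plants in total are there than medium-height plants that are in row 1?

tulip plants: 5.
medium-height plants in row 1: 3.
5 − 3 = 2.

2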